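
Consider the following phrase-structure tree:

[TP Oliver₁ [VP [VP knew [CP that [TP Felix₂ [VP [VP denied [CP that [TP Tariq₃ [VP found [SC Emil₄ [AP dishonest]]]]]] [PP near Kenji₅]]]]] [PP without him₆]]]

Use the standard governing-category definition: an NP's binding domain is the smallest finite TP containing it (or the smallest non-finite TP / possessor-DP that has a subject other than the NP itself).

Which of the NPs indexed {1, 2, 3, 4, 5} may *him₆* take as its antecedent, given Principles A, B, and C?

*him* is a pronoun, so Principle B applies: it must be free in its binding domain.
Binding domain of *him₆*: the matrix TP, whose subject is Oliver₁.
*Oliver₁* c-commands the pronoun within its binding domain → coindexation would violate Principle B.
*Felix₂* and the pronoun do not c-command one another → neither Principle B nor Principle C is at stake; coindexation permitted.
*Tariq₃* and the pronoun do not c-command one another → neither Principle B nor Principle C is at stake; coindexation permitted.
*Emil₄* and the pronoun do not c-command one another → neither Principle B nor Principle C is at stake; coindexation permitted.
*Kenji₅* and the pronoun do not c-command one another → neither Principle B nor Principle C is at stake; coindexation permitted.

{2, 3, 4, 5}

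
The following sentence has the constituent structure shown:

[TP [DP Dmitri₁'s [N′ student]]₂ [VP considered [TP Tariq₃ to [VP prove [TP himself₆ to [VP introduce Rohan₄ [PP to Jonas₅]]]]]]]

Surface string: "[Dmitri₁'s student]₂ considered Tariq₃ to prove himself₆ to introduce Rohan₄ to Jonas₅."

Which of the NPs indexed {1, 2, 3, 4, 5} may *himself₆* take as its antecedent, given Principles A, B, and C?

*himself* is an anaphor, so Principle A applies: it must be bound in its binding domain.
Binding domain of *himself₆*: the embedded TP, whose subject is Tariq₃.
*Dmitri₁* does not c-command the anaphor → cannot bind it.
*[Dmitri₁'s student]₂* c-commands the anaphor but is outside its binding domain → cannot satisfy Principle A.
*Tariq₃* c-commands the anaphor within its binding domain → licit binder.
*Rohan₄* does not c-command the anaphor → cannot bind it.
*Jonas₅* does not c-command the anaphor → cannot bind it.

{3}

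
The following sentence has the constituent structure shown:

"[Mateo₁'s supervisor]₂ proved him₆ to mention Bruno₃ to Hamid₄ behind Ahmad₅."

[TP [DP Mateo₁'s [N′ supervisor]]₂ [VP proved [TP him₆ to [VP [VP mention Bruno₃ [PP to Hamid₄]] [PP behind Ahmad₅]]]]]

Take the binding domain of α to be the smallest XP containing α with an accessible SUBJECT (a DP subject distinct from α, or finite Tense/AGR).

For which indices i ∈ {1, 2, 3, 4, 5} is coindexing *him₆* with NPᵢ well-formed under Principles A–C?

{1}

*him* is a pronoun, so Principle B applies: it must be free in its binding domain.
Binding domain of *him₆*: the matrix TP, whose subject is [Mateo₁'s supervisor]₂.
*Mateo₁* and the pronoun do not c-command one another → neither Principle B nor Principle C is at stake; coindexation permitted.
*[Mateo₁'s supervisor]₂* c-commands the pronoun within its binding domain → coindexation would violate Principle B.
*Bruno₃*: the pronoun c-commands this R-expression → coindexation would violate Principle C on *Bruno₃*.
*Hamid₄*: the pronoun c-commands this R-expression → coindexation would violate Principle C on *Hamid₄*.
*Ahmad₅*: the pronoun c-commands this R-expression → coindexation would violate Principle C on *Ahmad₅*.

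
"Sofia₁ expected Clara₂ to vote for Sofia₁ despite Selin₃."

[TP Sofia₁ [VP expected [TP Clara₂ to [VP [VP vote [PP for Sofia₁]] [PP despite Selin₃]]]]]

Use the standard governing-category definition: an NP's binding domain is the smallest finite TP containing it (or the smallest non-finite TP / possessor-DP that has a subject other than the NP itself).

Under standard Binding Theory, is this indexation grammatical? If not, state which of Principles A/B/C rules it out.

The two coindexed NPs are *Sofia₁* (the higher occurrence) and *Sofia₁* (the lower occurrence).
*Sofia₁* (the lower occurrence) is an R-expression. Principle C requires it to be free everywhere.
*Sofia₁* (the higher occurrence) c-commands it and carries the same index.
The R-expression is bound → Principle C violation.

Principle C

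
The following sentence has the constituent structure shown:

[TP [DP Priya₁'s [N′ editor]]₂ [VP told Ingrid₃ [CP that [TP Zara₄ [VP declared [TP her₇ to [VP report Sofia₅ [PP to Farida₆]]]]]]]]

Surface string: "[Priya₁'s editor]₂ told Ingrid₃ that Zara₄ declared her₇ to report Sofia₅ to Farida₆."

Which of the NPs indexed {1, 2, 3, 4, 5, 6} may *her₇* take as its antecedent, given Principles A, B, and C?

*her* is a pronoun, so Principle B applies: it must be free in its binding domain.
Binding domain of *her₇*: the embedded TP, whose subject is Zara₄.
*Priya₁* and the pronoun do not c-command one another → neither Principle B nor Principle C is at stake; coindexation permitted.
*[Priya₁'s editor]₂* c-commands the pronoun but from outside its binding domain, and is not c-commanded by it → coindexation permitted.
*Ingrid₃* c-commands the pronoun but from outside its binding domain, and is not c-commanded by it → coindexation permitted.
*Zara₄* c-commands the pronoun within its binding domain → coindexation would violate Principle B.
*Sofia₅*: the pronoun c-commands this R-expression → coindexation would violate Principle C on *Sofia₅*.
*Farida₆*: the pronoun c-commands this R-expression → coindexation would violate Principle C on *Farida₆*.

{1, 2, 3}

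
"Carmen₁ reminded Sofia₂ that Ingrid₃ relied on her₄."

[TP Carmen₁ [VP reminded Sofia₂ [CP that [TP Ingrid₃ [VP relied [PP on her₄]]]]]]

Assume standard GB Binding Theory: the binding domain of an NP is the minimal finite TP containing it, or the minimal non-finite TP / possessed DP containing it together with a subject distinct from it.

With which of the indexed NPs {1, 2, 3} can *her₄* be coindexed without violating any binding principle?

*her* is a pronoun, so Principle B applies: it must be free in its binding domain.
Binding domain of *her₄*: the embedded TP, whose subject is Ingrid₃.
*Carmen₁* c-commands the pronoun but from outside its binding domain, and is not c-commanded by it → coindexation permitted.
*Sofia₂* c-commands the pronoun but from outside its binding domain, and is not c-commanded by it → coindexation permitted.
*Ingrid₃* c-commands the pronoun within its binding domain → coindexation would violate Principle B.

{1, 2}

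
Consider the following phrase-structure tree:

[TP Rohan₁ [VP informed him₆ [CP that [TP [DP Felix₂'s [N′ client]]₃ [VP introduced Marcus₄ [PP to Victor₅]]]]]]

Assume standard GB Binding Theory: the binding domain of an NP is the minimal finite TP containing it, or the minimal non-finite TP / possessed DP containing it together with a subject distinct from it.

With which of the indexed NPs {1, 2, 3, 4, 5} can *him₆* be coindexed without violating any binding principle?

none

*him* is a pronoun, so Principle B applies: it must be free in its binding domain.
Binding domain of *him₆*: the matrix TP, whose subject is Rohan₁.
*Rohan₁* c-commands the pronoun within its binding domain → coindexation would violate Principle B.
*Felix₂*: the pronoun c-commands this R-expression → coindexation would violate Principle C on *Felix₂*.
*[Felix₂'s client]₃*: the pronoun c-commands this R-expression → coindexation would violate Principle C on *[Felix₂'s client]₃*.
*Marcus₄*: the pronoun c-commands this R-expression → coindexation would violate Principle C on *Marcus₄*.
*Victor₅*: the pronoun c-commands this R-expression → coindexation would violate Principle C on *Victor₅*.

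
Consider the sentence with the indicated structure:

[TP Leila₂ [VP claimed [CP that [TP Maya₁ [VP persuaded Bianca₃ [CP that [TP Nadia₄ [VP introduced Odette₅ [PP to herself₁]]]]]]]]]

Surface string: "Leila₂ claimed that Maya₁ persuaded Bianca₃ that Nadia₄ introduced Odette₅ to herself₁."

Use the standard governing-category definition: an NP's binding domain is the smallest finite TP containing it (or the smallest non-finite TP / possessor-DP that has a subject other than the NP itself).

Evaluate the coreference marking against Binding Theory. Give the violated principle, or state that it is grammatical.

The two coindexed NPs are *Maya₁* and *herself₁*.
*herself₁* is an anaphor. Principle A requires it to be bound within its binding domain — the embedded TP, whose subject is Nadia₄.
Within that domain it is c-commanded by *Nadia₄*, *Odette₅*, none of which share its index.
*Maya₁* does c-command the anaphor, but from outside its binding domain.
The anaphor is unbound in its domain → Principle A violation.

Principle A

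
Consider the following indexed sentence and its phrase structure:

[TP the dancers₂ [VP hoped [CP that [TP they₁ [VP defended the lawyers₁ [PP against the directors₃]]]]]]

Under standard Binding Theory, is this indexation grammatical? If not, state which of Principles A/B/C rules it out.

The two coindexed NPs are *they₁* and *the lawyers₁*.
*the lawyers₁* is an R-expression. Principle C requires it to be free everywhere.
*they₁* c-commands it and carries the same index.
The R-expression is bound → Principle C violation.

Principle C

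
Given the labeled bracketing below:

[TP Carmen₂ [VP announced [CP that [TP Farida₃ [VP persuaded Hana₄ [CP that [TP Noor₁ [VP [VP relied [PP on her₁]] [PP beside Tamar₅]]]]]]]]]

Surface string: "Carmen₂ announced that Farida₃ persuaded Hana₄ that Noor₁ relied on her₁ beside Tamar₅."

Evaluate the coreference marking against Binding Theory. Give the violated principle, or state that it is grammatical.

The two coindexed NPs are *Noor₁* and *her₁*.
*her₁* is a pronoun. Its binding domain is the embedded TP, whose subject is Noor₁.
*Noor₁* c-commands it within that domain and carries the same index.
The pronoun is locally bound → Principle B violation.

Principle B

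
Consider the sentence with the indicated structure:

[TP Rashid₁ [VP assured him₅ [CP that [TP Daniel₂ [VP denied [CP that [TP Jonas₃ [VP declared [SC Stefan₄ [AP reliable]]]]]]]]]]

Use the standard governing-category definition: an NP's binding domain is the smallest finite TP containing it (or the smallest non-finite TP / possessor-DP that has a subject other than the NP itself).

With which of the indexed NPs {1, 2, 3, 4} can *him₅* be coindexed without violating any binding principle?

none

*him* is a pronoun, so Principle B applies: it must be free in its binding domain.
Binding domain of *him₅*: the matrix TP, whose subject is Rashid₁.
*Rashid₁* c-commands the pronoun within its binding domain → coindexation would violate Principle B.
*Daniel₂*: the pronoun c-commands this R-expression → coindexation would violate Principle C on *Daniel₂*.
*Jonas₃*: the pronoun c-commands this R-expression → coindexation would violate Principle C on *Jonas₃*.
*Stefan₄*: the pronoun c-commands this R-expression → coindexation would violate Principle C on *Stefan₄*.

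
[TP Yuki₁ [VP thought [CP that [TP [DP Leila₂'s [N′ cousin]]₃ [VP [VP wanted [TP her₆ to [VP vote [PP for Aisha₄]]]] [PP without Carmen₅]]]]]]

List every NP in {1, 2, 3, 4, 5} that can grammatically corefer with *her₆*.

{1, 2, 5}

*her* is a pronoun, so Principle B applies: it must be free in its binding domain.
Binding domain of *her₆*: the embedded TP, whose subject is [Leila₂'s cousin]₃.
*Yuki₁* c-commands the pronoun but from outside its binding domain, and is not c-commanded by it → coindexation permitted.
*Leila₂* and the pronoun do not c-command one another → neither Principle B nor Principle C is at stake; coindexation permitted.
*[Leila₂'s cousin]₃* c-commands the pronoun within its binding domain → coindexation would violate Principle B.
*Aisha₄*: the pronoun c-commands this R-expression → coindexation would violate Principle C on *Aisha₄*.
*Carmen₅* and the pronoun do not c-command one another → neither Principle B nor Principle C is at stake; coindexation permitted.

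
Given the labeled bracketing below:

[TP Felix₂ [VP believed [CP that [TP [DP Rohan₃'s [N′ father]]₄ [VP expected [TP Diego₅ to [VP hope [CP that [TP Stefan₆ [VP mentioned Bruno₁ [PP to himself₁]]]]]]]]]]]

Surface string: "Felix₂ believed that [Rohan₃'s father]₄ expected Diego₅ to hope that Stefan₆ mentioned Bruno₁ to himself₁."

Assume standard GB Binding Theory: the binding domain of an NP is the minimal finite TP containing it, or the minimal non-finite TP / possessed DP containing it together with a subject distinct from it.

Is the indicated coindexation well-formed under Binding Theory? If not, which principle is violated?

grammatical

The two coindexed NPs are *Bruno₁* and *himself₁*.
*himself₁* is an anaphor; its binding domain is the embedded TP, whose subject is Stefan₆. *Bruno₁* c-commands it within that domain and shares its index, so Principle A is satisfied.
*Bruno₁* is an R-expression; *himself₁* does not c-command it, and no other NP shares its index, so Principle C is satisfied.
All principles are respected.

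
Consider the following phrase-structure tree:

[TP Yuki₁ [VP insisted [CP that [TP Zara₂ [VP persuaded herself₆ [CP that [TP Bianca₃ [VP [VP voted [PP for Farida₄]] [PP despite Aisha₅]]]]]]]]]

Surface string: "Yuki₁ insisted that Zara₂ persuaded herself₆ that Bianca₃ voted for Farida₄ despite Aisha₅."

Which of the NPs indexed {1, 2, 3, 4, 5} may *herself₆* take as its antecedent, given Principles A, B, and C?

{2}

*herself* is an anaphor, so Principle A applies: it must be bound in its binding domain.
Binding domain of *herself₆*: the embedded TP, whose subject is Zara₂.
*Yuki₁* c-commands the anaphor but is outside its binding domain → cannot satisfy Principle A.
*Zara₂* c-commands the anaphor within its binding domain → licit binder.
*Bianca₃* does not c-command the anaphor → cannot bind it.
*Farida₄* does not c-command the anaphor → cannot bind it.
*Aisha₅* does not c-command the anaphor → cannot bind it.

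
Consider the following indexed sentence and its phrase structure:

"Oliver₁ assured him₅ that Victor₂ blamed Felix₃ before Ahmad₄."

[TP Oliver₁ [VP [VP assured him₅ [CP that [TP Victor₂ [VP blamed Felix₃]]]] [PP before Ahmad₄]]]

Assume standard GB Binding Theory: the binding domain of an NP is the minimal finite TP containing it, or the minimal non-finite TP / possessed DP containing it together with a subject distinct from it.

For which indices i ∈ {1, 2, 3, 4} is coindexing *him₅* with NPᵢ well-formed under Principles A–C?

*him* is a pronoun, so Principle B applies: it must be free in its binding domain.
Binding domain of *him₅*: the matrix TP, whose subject is Oliver₁.
*Oliver₁* c-commands the pronoun within its binding domain → coindexation would violate Principle B.
*Victor₂*: the pronoun c-commands this R-expression → coindexation would violate Principle C on *Victor₂*.
*Felix₃*: the pronoun c-commands this R-expression → coindexation would violate Principle C on *Felix₃*.
*Ahmad₄* and the pronoun do not c-command one another → neither Principle B nor Principle C is at stake; coindexation permitted.

{4}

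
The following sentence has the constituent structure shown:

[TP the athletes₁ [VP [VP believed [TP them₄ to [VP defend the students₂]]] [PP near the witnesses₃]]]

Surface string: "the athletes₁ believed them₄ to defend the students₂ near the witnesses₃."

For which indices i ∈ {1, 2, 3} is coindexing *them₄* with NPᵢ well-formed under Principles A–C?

*them* is a pronoun, so Principle B applies: it must be free in its binding domain.
Binding domain of *them₄*: the matrix TP, whose subject is the athletes₁.
*the athletes₁* c-commands the pronoun within its binding domain → coindexation would violate Principle B.
*the students₂*: the pronoun c-commands this R-expression → coindexation would violate Principle C on *the students₂*.
*the witnesses₃* and the pronoun do not c-command one another → neither Principle B nor Principle C is at stake; coindexation permitted.

{3}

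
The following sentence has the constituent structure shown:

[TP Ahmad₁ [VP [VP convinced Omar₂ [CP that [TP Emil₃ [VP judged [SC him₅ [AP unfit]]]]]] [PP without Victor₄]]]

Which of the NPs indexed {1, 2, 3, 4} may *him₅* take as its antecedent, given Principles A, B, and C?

{1, 2, 4}

*him* is a pronoun, so Principle B applies: it must be free in its binding domain.
Binding domain of *him₅*: the embedded TP, whose subject is Emil₃.
*Ahmad₁* c-commands the pronoun but from outside its binding domain, and is not c-commanded by it → coindexation permitted.
*Omar₂* c-commands the pronoun but from outside its binding domain, and is not c-commanded by it → coindexation permitted.
*Emil₃* c-commands the pronoun within its binding domain → coindexation would violate Principle B.
*Victor₄* and the pronoun do not c-command one another → neither Principle B nor Principle C is at stake; coindexation permitted.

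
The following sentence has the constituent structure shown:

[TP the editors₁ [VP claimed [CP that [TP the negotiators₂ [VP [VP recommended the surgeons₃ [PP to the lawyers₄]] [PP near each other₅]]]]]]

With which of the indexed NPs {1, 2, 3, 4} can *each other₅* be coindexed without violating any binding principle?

{2}

*each other* is an anaphor, so Principle A applies: it must be bound in its binding domain.
Binding domain of *each other₅*: the embedded TP, whose subject is the negotiators₂.
*the editors₁* c-commands the anaphor but is outside its binding domain → cannot satisfy Principle A.
*the negotiators₂* c-commands the anaphor within its binding domain → licit binder.
*the surgeons₃* does not c-command the anaphor → cannot bind it.
*the lawyers₄* does not c-command the anaphor → cannot bind it.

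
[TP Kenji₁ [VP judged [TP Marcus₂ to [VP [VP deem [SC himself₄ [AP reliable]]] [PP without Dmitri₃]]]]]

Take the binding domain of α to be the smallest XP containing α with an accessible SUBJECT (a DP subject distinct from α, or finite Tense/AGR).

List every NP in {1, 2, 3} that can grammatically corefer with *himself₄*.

*himself* is an anaphor, so Principle A applies: it must be bound in its binding domain.
Binding domain of *himself₄*: the embedded TP, whose subject is Marcus₂.
*Kenji₁* c-commands the anaphor but is outside its binding domain → cannot satisfy Principle A.
*Marcus₂* c-commands the anaphor within its binding domain → licit binder.
*Dmitri₃* does not c-command the anaphor → cannot bind it.

{2}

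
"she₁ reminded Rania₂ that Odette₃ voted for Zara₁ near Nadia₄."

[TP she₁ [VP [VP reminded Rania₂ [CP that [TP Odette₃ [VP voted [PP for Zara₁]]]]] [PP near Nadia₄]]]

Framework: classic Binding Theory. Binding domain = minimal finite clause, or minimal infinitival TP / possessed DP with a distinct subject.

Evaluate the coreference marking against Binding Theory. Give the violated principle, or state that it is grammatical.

Principle C

The two coindexed NPs are *she₁* and *Zara₁*.
*Zara₁* is an R-expression. Principle C requires it to be free everywhere.
*she₁* c-commands it and carries the same index.
The R-expression is bound → Principle C violation.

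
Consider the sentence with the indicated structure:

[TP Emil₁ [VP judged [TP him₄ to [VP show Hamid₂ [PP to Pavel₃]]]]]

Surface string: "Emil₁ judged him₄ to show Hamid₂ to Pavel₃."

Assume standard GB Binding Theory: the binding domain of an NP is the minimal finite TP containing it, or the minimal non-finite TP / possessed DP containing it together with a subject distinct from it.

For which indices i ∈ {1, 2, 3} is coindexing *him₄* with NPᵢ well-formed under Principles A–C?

none

*him* is a pronoun, so Principle B applies: it must be free in its binding domain.
Binding domain of *him₄*: the matrix TP, whose subject is Emil₁.
*Emil₁* c-commands the pronoun within its binding domain → coindexation would violate Principle B.
*Hamid₂*: the pronoun c-commands this R-expression → coindexation would violate Principle C on *Hamid₂*.
*Pavel₃*: the pronoun c-commands this R-expression → coindexation would violate Principle C on *Pavel₃*.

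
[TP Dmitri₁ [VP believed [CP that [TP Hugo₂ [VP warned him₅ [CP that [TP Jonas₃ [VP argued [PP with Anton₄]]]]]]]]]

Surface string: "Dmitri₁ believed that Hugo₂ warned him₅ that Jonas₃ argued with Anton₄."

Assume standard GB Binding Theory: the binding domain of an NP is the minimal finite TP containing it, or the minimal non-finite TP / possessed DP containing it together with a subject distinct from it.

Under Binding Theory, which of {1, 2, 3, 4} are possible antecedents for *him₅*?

*him* is a pronoun, so Principle B applies: it must be free in its binding domain.
Binding domain of *him₅*: the embedded TP, whose subject is Hugo₂.
*Dmitri₁* c-commands the pronoun but from outside its binding domain, and is not c-commanded by it → coindexation permitted.
*Hugo₂* c-commands the pronoun within its binding domain → coindexation would violate Principle B.
*Jonas₃*: the pronoun c-commands this R-expression → coindexation would violate Principle C on *Jonas₃*.
*Anton₄*: the pronoun c-commands this R-expression → coindexation would violate Principle C on *Anton₄*.

{1}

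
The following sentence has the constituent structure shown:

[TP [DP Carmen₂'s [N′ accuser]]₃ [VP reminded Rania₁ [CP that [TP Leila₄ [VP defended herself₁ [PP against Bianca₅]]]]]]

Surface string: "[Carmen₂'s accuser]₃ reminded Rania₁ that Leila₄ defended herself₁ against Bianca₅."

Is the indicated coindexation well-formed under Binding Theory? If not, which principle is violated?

Principle A

The two coindexed NPs are *Rania₁* and *herself₁*.
*herself₁* is an anaphor. Principle A requires it to be bound within its binding domain — the embedded TP, whose subject is Leila₄.
Within that domain it is c-commanded by *Leila₄*, which does not share its index.
*Rania₁* does c-command the anaphor, but from outside its binding domain.
The anaphor is unbound in its domain → Principle A violation.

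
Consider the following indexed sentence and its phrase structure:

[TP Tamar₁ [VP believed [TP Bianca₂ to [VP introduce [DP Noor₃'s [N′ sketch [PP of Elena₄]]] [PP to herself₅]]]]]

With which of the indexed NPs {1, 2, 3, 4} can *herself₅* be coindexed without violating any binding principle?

*herself* is an anaphor, so Principle A applies: it must be bound in its binding domain.
Binding domain of *herself₅*: the embedded TP, whose subject is Bianca₂.
*Tamar₁* c-commands the anaphor but is outside its binding domain → cannot satisfy Principle A.
*Bianca₂* c-commands the anaphor within its binding domain → licit binder.
*Noor₃* does not c-command the anaphor → cannot bind it.
*Elena₄* does not c-command the anaphor → cannot bind it.

{2}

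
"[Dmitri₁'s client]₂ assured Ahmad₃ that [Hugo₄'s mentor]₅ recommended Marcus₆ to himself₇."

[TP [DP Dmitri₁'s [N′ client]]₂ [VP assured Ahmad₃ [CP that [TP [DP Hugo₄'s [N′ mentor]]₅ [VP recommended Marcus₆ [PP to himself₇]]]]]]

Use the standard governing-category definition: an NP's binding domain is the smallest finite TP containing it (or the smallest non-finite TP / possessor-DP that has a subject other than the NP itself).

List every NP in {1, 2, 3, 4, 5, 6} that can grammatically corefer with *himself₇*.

{5, 6}

*himself* is an anaphor, so Principle A applies: it must be bound in its binding domain.
Binding domain of *himself₇*: the embedded TP, whose subject is [Hugo₄'s mentor]₅.
*Dmitri₁* does not c-command the anaphor → cannot bind it.
*[Dmitri₁'s client]₂* c-commands the anaphor but is outside its binding domain → cannot satisfy Principle A.
*Ahmad₃* c-commands the anaphor but is outside its binding domain → cannot satisfy Principle A.
*Hugo₄* does not c-command the anaphor → cannot bind it.
*[Hugo₄'s mentor]₅* c-commands the anaphor within its binding domain → licit binder.
*Marcus₆* c-commands the anaphor within its binding domain → licit binder.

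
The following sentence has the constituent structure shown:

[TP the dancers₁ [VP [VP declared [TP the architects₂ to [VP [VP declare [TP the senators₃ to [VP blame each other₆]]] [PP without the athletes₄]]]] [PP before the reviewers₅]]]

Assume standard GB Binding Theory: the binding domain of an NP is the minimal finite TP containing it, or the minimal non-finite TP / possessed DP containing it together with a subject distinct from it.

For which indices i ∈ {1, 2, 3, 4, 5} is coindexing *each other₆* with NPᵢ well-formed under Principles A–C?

*each other* is an anaphor, so Principle A applies: it must be bound in its binding domain.
Binding domain of *each other₆*: the embedded TP, whose subject is the senators₃.
*the dancers₁* c-commands the anaphor but is outside its binding domain → cannot satisfy Principle A.
*the architects₂* c-commands the anaphor but is outside its binding domain → cannot satisfy Principle A.
*the senators₃* c-commands the anaphor within its binding domain → licit binder.
*the athletes₄* does not c-command the anaphor → cannot bind it.
*the reviewers₅* does not c-command the anaphor → cannot bind it.

{3}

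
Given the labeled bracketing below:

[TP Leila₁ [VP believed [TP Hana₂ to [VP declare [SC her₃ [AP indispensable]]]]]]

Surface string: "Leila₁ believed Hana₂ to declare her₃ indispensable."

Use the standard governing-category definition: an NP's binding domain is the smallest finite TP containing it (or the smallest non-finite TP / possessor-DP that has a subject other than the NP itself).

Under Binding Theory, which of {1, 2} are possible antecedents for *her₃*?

{1}

*her* is a pronoun, so Principle B applies: it must be free in its binding domain.
Binding domain of *her₃*: the embedded TP, whose subject is Hana₂.
*Leila₁* c-commands the pronoun but from outside its binding domain, and is not c-commanded by it → coindexation permitted.
*Hana₂* c-commands the pronoun within its binding domain → coindexation would violate Principle B.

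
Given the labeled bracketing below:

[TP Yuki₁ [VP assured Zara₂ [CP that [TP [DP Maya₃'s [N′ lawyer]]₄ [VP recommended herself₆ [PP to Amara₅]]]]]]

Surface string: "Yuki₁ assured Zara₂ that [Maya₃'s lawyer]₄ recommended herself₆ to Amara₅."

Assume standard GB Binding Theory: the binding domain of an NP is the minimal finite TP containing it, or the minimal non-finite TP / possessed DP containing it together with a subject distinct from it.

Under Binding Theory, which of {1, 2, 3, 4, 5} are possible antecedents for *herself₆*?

{4}

*herself* is an anaphor, so Principle A applies: it must be bound in its binding domain.
Binding domain of *herself₆*: the embedded TP, whose subject is [Maya₃'s lawyer]₄.
*Yuki₁* c-commands the anaphor but is outside its binding domain → cannot satisfy Principle A.
*Zara₂* c-commands the anaphor but is outside its binding domain → cannot satisfy Principle A.
*Maya₃* does not c-command the anaphor → cannot bind it.
*[Maya₃'s lawyer]₄* c-commands the anaphor within its binding domain → licit binder.
*Amara₅* does not c-command the anaphor → cannot bind it.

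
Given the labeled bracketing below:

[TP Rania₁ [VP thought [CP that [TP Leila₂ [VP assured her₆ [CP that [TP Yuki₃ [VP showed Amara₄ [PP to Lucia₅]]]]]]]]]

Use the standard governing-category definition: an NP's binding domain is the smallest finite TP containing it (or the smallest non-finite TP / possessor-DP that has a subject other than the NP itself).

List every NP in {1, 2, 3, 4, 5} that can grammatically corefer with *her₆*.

{1}

*her* is a pronoun, so Principle B applies: it must be free in its binding domain.
Binding domain of *her₆*: the embedded TP, whose subject is Leila₂.
*Rania₁* c-commands the pronoun but from outside its binding domain, and is not c-commanded by it → coindexation permitted.
*Leila₂* c-commands the pronoun within its binding domain → coindexation would violate Principle B.
*Yuki₃*: the pronoun c-commands this R-expression → coindexation would violate Principle C on *Yuki₃*.
*Amara₄*: the pronoun c-commands this R-expression → coindexation would violate Principle C on *Amara₄*.
*Lucia₅*: the pronoun c-commands this R-expression → coindexation would violate Principle C on *Lucia₅*.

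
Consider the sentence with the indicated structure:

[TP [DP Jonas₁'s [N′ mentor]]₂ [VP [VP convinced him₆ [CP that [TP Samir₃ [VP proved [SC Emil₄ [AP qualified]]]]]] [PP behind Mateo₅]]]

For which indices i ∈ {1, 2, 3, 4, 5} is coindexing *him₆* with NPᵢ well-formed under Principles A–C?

*him* is a pronoun, so Principle B applies: it must be free in its binding domain.
Binding domain of *him₆*: the matrix TP, whose subject is [Jonas₁'s mentor]₂.
*Jonas₁* and the pronoun do not c-command one another → neither Principle B nor Principle C is at stake; coindexation permitted.
*[Jonas₁'s mentor]₂* c-commands the pronoun within its binding domain → coindexation would violate Principle B.
*Samir₃*: the pronoun c-commands this R-expression → coindexation would violate Principle C on *Samir₃*.
*Emil₄*: the pronoun c-commands this R-expression → coindexation would violate Principle C on *Emil₄*.
*Mateo₅* and the pronoun do not c-command one another → neither Principle B nor Principle C is at stake; coindexation permitted.

{1, 5}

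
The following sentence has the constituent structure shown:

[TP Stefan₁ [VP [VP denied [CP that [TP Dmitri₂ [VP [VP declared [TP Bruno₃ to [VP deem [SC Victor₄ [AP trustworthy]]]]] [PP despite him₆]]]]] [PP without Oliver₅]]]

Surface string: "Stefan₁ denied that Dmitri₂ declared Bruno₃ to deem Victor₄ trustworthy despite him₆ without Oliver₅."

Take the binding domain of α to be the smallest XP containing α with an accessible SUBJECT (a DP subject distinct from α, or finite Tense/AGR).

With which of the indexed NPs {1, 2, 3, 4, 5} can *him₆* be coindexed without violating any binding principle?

{1, 3, 4, 5}

*him* is a pronoun, so Principle B applies: it must be free in its binding domain.
Binding domain of *him₆*: the embedded TP, whose subject is Dmitri₂.
*Stefan₁* c-commands the pronoun but from outside its binding domain, and is not c-commanded by it → coindexation permitted.
*Dmitri₂* c-commands the pronoun within its binding domain → coindexation would violate Principle B.
*Bruno₃* and the pronoun do not c-command one another → neither Principle B nor Principle C is at stake; coindexation permitted.
*Victor₄* and the pronoun do not c-command one another → neither Principle B nor Principle C is at stake; coindexation permitted.
*Oliver₅* and the pronoun do not c-command one another → neither Principle B nor Principle C is at stake; coindexation permitted.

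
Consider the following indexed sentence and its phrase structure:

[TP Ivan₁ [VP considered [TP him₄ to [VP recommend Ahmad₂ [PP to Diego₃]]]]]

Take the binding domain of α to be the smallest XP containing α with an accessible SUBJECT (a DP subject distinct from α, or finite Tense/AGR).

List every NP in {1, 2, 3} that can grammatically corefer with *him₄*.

*him* is a pronoun, so Principle B applies: it must be free in its binding domain.
Binding domain of *him₄*: the matrix TP, whose subject is Ivan₁.
*Ivan₁* c-commands the pronoun within its binding domain → coindexation would violate Principle B.
*Ahmad₂*: the pronoun c-commands this R-expression → coindexation would violate Principle C on *Ahmad₂*.
*Diego₃*: the pronoun c-commands this R-expression → coindexation would violate Principle C on *Diego₃*.

none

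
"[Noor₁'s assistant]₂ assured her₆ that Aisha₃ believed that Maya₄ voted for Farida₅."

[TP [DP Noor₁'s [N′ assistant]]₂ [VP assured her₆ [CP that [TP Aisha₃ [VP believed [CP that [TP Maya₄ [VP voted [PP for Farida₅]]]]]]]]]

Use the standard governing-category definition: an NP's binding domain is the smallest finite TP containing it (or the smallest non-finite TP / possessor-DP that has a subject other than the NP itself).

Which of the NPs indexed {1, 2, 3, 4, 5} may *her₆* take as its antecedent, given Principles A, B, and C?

{1}

*her* is a pronoun, so Principle B applies: it must be free in its binding domain.
Binding domain of *her₆*: the matrix TP, whose subject is [Noor₁'s assistant]₂.
*Noor₁* and the pronoun do not c-command one another → neither Principle B nor Principle C is at stake; coindexation permitted.
*[Noor₁'s assistant]₂* c-commands the pronoun within its binding domain → coindexation would violate Principle B.
*Aisha₃*: the pronoun c-commands this R-expression → coindexation would violate Principle C on *Aisha₃*.
*Maya₄*: the pronoun c-commands this R-expression → coindexation would violate Principle C on *Maya₄*.
*Farida₅*: the pronoun c-commands this R-expression → coindexation would violate Principle C on *Farida₅*.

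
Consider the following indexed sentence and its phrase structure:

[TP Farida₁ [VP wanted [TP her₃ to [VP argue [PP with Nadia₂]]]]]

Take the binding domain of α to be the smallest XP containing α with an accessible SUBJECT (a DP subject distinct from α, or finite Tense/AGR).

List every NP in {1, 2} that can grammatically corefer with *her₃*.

none

*her* is a pronoun, so Principle B applies: it must be free in its binding domain.
Binding domain of *her₃*: the matrix TP, whose subject is Farida₁.
*Farida₁* c-commands the pronoun within its binding domain → coindexation would violate Principle B.
*Nadia₂*: the pronoun c-commands this R-expression → coindexation would violate Principle C on *Nadia₂*.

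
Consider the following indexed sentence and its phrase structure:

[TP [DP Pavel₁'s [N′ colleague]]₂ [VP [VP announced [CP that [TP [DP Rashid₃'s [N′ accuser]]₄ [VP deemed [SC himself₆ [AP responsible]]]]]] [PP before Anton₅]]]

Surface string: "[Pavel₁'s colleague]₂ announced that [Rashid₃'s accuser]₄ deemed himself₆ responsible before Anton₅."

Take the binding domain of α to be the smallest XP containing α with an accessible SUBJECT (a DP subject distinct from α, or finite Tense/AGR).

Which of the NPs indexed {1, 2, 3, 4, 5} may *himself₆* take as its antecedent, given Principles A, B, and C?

{4}

*himself* is an anaphor, so Principle A applies: it must be bound in its binding domain.
Binding domain of *himself₆*: the embedded TP, whose subject is [Rashid₃'s accuser]₄.
*Pavel₁* does not c-command the anaphor → cannot bind it.
*[Pavel₁'s colleague]₂* c-commands the anaphor but is outside its binding domain → cannot satisfy Principle A.
*Rashid₃* does not c-command the anaphor → cannot bind it.
*[Rashid₃'s accuser]₄* c-commands the anaphor within its binding domain → licit binder.
*Anton₅* does not c-command the anaphor → cannot bind it.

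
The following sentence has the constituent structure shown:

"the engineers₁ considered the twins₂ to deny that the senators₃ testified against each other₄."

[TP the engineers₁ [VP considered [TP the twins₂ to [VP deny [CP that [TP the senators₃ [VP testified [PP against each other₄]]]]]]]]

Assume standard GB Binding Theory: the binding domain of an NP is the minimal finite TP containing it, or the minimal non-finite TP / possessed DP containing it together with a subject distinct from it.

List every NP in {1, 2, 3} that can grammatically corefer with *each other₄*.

*each other* is an anaphor, so Principle A applies: it must be bound in its binding domain.
Binding domain of *each other₄*: the embedded TP, whose subject is the senators₃.
*the engineers₁* c-commands the anaphor but is outside its binding domain → cannot satisfy Principle A.
*the twins₂* c-commands the anaphor but is outside its binding domain → cannot satisfy Principle A.
*the senators₃* c-commands the anaphor within its binding domain → licit binder.

{3}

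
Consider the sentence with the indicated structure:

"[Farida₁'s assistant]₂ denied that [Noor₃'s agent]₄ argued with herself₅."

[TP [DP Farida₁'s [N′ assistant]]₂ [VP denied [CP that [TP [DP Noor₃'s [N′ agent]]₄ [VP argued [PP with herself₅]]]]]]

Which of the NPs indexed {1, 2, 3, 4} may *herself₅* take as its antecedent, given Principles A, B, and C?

{4}

*herself* is an anaphor, so Principle A applies: it must be bound in its binding domain.
Binding domain of *herself₅*: the embedded TP, whose subject is [Noor₃'s agent]₄.
*Farida₁* does not c-command the anaphor → cannot bind it.
*[Farida₁'s assistant]₂* c-commands the anaphor but is outside its binding domain → cannot satisfy Principle A.
*Noor₃* does not c-command the anaphor → cannot bind it.
*[Noor₃'s agent]₄* c-commands the anaphor within its binding domain → licit binder.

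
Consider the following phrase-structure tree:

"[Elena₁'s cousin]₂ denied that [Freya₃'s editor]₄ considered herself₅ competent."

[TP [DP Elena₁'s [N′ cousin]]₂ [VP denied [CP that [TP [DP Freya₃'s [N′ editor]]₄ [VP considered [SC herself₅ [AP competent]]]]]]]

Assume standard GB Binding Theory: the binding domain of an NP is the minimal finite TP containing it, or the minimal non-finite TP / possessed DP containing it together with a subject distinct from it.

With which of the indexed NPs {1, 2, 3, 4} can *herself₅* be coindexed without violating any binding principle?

*herself* is an anaphor, so Principle A applies: it must be bound in its binding domain.
Binding domain of *herself₅*: the embedded TP, whose subject is [Freya₃'s editor]₄.
*Elena₁* does not c-command the anaphor → cannot bind it.
*[Elena₁'s cousin]₂* c-commands the anaphor but is outside its binding domain → cannot satisfy Principle A.
*Freya₃* does not c-command the anaphor → cannot bind it.
*[Freya₃'s editor]₄* c-commands the anaphor within its binding domain → licit binder.

{4}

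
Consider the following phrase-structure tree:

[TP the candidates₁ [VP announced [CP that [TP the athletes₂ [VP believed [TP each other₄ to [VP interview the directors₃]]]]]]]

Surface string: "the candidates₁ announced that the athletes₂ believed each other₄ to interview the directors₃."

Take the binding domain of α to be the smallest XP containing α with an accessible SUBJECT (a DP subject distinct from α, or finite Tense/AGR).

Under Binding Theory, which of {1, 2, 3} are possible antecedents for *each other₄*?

*each other* is an anaphor, so Principle A applies: it must be bound in its binding domain.
Binding domain of *each other₄*: the embedded TP, whose subject is the athletes₂.
*the candidates₁* c-commands the anaphor but is outside its binding domain → cannot satisfy Principle A.
*the athletes₂* c-commands the anaphor within its binding domain → licit binder.
*the directors₃* does not c-command the anaphor → cannot bind it.

{2}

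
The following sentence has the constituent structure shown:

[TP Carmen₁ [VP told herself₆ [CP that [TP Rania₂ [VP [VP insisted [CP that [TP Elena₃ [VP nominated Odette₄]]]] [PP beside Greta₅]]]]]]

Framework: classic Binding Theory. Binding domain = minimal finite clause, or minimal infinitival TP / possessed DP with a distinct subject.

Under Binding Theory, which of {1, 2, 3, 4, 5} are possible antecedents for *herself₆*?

*herself* is an anaphor, so Principle A applies: it must be bound in its binding domain.
Binding domain of *herself₆*: the matrix TP, whose subject is Carmen₁.
*Carmen₁* c-commands the anaphor within its binding domain → licit binder.
*Rania₂* does not c-command the anaphor → cannot bind it.
*Elena₃* does not c-command the anaphor → cannot bind it.
*Odette₄* does not c-command the anaphor → cannot bind it.
*Greta₅* does not c-command the anaphor → cannot bind it.

{1}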